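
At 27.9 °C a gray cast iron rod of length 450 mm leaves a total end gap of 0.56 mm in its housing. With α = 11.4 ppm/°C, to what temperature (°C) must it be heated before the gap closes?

137 °C

α·L₀·ΔT = 0.56 mm ⇒ ΔT = 0.56 / (11.4×10⁻⁶ × 450.0) = 109.2 K.
T = 27.9 + 109.2 = 137.1 °C.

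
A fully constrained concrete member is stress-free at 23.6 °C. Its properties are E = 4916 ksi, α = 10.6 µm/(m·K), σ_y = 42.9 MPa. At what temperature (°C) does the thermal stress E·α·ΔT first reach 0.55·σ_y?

89.3 °C

E = 4916 ksi = 33.89 GPa.
E·α·ΔT = 23.60 MPa ⇒ ΔT = 23.60 / (33.89×10³ × 10.6×10⁻⁶) = 65.67 K.
T = 23.6 + 65.67 = 89.27 °C.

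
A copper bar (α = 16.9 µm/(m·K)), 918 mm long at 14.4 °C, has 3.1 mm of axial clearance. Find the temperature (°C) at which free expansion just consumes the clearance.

α·L₀·ΔT = 3.1 mm ⇒ ΔT = 3.1 / (16.9×10⁻⁶ × 918.0) = 199.8 K.
T = 14.4 + 199.8 = 214.2 °C.

214 °C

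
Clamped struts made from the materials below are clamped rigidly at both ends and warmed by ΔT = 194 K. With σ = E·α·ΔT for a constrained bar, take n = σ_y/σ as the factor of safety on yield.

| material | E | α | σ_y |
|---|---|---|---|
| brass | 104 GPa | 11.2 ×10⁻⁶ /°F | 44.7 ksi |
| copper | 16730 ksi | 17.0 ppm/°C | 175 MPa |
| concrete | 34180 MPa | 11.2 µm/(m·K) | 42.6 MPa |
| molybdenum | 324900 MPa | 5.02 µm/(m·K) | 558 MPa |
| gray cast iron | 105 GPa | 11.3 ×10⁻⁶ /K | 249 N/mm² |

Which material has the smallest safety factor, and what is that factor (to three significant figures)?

copper, n = 0.460

With everything in SI (GPa, ×10⁻⁶/K, MPa):
  brass: E = 104.0, α = 20.2, σ_y = 308.2 → σ = 407 MPa, n = 0.758
  copper: E = 115.3, α = 17.0, σ_y = 175.0 → σ = 380 MPa, n = 0.460
  concrete: E = 34.18, α = 11.2, σ_y = 42.60 → σ = 74.3 MPa, n = 0.574
  molybdenum: E = 324.9, α = 5.02, σ_y = 558.0 → σ = 316 MPa, n = 1.76
  gray cast iron: E = 105.0, α = 11.3, σ_y = 249.0 → σ = 230 MPa, n = 1.08
The minimum is copper at n = 0.460.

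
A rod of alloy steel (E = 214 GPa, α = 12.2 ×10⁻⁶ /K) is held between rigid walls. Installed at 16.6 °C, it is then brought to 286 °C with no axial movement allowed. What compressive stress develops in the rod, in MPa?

703 MPa

ΔT = 269.4 K. Constrained thermal stress σ = E·α·ΔT = 214.0×10³ MPa × 12.2×10⁻⁶ × 269.4 = 703 MPa (compressive).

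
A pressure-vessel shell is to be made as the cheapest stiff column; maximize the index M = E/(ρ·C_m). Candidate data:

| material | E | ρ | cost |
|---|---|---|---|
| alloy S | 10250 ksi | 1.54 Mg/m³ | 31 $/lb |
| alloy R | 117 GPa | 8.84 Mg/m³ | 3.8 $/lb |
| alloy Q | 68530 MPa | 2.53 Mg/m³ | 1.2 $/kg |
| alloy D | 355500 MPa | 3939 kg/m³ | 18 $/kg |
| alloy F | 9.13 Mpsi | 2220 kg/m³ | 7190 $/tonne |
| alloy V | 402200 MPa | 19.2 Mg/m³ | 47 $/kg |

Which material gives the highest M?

alloy Q

Convert each candidate to consistent units, then evaluate M:
  alloy S: E = 70.67 GPa, ρ = 1540 kg/m³, cost = 68.34 $/kg
  alloy R: E = 117.0 GPa, ρ = 8840 kg/m³, cost = 8.377 $/kg
  alloy Q: E = 68.53 GPa, ρ = 2530 kg/m³, cost = 1.200 $/kg
  alloy D: E = 355.5 GPa, ρ = 3939 kg/m³, cost = 18.00 $/kg
  alloy F: E = 62.95 GPa, ρ = 2220 kg/m³, cost = 7.190 $/kg
  alloy V: E = 402.2 GPa, ρ = 19200 kg/m³, cost = 47.00 $/kg
  alloy Q: M = 22.6 MN·m per $
  alloy D: M = 5.01 MN·m per $
  alloy F: M = 3.94 MN·m per $
  alloy R: M = 1.58 MN·m per $
  alloy S: M = 0.671 MN·m per $
  alloy V: M = 0.446 MN·m per $
The maximum is for alloy Q.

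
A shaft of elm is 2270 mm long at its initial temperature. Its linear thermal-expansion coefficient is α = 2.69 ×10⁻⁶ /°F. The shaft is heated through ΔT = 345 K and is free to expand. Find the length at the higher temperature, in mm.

2273.8 mm

Convert α: 2.69×10⁻⁶/°F × (9/5) = 4.84×10⁻⁶/K.
ΔL = α·L₀·ΔT = 4.84×10⁻⁶ × 2270 mm × 345.0 K = 3.79 mm.
L = L₀ + ΔL = 2270 + 3.79 = 2273.8 mm.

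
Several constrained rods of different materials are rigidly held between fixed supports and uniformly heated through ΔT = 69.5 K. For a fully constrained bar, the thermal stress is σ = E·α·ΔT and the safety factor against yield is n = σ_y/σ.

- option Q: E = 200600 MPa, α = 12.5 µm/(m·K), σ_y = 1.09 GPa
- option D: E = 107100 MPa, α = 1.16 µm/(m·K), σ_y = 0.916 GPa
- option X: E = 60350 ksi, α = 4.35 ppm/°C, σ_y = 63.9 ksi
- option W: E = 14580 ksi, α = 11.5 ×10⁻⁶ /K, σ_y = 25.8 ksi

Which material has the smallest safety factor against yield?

option W

Per material, after unit conversion:
  option Q: E = 200.6, α = 12.5, σ_y = 1090 → σ = 174 MPa, n = 6.25
  option D: E = 107.1, α = 1.16, σ_y = 916.0 → σ = 8.63 MPa, n = 106
  option X: E = 416.1, α = 4.35, σ_y = 440.6 → σ = 126 MPa, n = 3.50
  option W: E = 100.5, α = 11.5, σ_y = 177.9 → σ = 80.3 MPa, n = 2.21
Smallest n: option W with n = 2.21.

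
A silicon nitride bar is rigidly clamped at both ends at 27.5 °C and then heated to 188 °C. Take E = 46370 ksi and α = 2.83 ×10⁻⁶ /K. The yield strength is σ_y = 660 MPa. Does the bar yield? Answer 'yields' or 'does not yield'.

does not yield

E = 46370 ksi = 319.7 GPa.
ΔT = 160.5 K. Constrained thermal stress σ = E·α·ΔT = 319.7×10³ MPa × 2.83×10⁻⁶ × 160.5 = 145 MPa (compressive).
Compare to σ_y = 660 MPa: σ < σ_y, so it does not yield.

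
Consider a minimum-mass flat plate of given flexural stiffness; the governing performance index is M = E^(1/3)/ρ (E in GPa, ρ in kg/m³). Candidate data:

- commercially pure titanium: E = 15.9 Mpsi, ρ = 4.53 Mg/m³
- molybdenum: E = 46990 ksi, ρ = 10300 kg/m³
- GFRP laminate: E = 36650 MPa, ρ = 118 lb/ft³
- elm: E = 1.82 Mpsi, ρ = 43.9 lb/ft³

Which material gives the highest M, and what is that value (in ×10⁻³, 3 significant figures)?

elm, M = 3.30×10⁻³

Putting every candidate on a common basis:
  commercially pure titanium: E = 109.6 GPa, ρ = 4530 kg/m³
  molybdenum: E = 324.0 GPa, ρ = 10300 kg/m³
  GFRP laminate: E = 36.65 GPa, ρ = 1890 kg/m³
  elm: E = 12.55 GPa, ρ = 703.2 kg/m³
  elm: M = 3.30×10⁻³
  GFRP laminate: M = 1.76×10⁻³
  commercially pure titanium: M = 1.06×10⁻³
  molybdenum: M = 0.667×10⁻³
Elm ranks first.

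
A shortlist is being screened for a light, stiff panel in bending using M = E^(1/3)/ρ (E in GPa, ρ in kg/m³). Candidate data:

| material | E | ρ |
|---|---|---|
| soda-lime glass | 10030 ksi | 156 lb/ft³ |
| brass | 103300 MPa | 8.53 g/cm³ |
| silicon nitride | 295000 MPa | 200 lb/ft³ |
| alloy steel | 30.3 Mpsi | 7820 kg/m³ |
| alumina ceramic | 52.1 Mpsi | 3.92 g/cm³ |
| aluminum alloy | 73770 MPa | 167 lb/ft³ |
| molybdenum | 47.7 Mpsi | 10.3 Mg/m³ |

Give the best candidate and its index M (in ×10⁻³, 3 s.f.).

After converting to SI:
  soda-lime glass: E = 69.15 GPa, ρ = 2499 kg/m³
  brass: E = 103.3 GPa, ρ = 8530 kg/m³
  silicon nitride: E = 295.0 GPa, ρ = 3204 kg/m³
  alloy steel: E = 208.9 GPa, ρ = 7820 kg/m³
  alumina ceramic: E = 359.2 GPa, ρ = 3920 kg/m³
  aluminum alloy: E = 73.77 GPa, ρ = 2675 kg/m³
  molybdenum: E = 328.9 GPa, ρ = 10300 kg/m³
  silicon nitride: M = 2.08×10⁻³
  alumina ceramic: M = 1.81×10⁻³
  soda-lime glass: M = 1.64×10⁻³
  aluminum alloy: M = 1.57×10⁻³
  alloy steel: M = 0.759×10⁻³
  molybdenum: M = 0.670×10⁻³
  brass: M = 0.550×10⁻³
Silicon nitride has the largest M.

silicon nitride, M = 2.08×10⁻³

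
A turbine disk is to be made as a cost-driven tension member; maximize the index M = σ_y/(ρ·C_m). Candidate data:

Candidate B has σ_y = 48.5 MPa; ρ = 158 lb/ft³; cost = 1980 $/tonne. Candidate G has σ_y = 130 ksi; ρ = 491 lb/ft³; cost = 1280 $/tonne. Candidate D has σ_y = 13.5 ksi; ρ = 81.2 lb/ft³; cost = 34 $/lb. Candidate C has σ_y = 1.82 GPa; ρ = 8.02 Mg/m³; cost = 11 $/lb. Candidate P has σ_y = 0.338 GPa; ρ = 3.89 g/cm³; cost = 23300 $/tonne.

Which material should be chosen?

candidate G

Convert each candidate to consistent units, then evaluate M:
  candidate B: σ_y = 48.50 MPa, ρ = 2531 kg/m³, cost = 1.980 $/kg
  candidate G: σ_y = 896.3 MPa, ρ = 7865 kg/m³, cost = 1.280 $/kg
  candidate D: σ_y = 93.08 MPa, ρ = 1301 kg/m³, cost = 74.96 $/kg
  candidate C: σ_y = 1820 MPa, ρ = 8020 kg/m³, cost = 24.25 $/kg
  candidate P: σ_y = 338.0 MPa, ρ = 3890 kg/m³, cost = 23.30 $/kg
  candidate G: M = 89.0 kN·m per $
  candidate B: M = 9.68 kN·m per $
  candidate C: M = 9.36 kN·m per $
  candidate P: M = 3.73 kN·m per $
  candidate D: M = 0.955 kN·m per $
Candidate G ranks first.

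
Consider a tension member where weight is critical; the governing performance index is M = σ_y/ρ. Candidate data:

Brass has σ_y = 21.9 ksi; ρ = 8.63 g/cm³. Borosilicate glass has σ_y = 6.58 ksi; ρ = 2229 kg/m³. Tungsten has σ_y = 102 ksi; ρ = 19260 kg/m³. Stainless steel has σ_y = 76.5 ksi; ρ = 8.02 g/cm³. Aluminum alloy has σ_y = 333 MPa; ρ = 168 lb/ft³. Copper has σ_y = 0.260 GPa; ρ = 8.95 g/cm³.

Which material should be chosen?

Normalizing units and computing the index:
  brass: σ_y = 151.0 MPa, ρ = 8630 kg/m³
  borosilicate glass: σ_y = 45.37 MPa, ρ = 2229 kg/m³
  tungsten: σ_y = 703.3 MPa, ρ = 19260 kg/m³
  stainless steel: σ_y = 527.4 MPa, ρ = 8020 kg/m³
  aluminum alloy: σ_y = 333.0 MPa, ρ = 2691 kg/m³
  copper: σ_y = 260.0 MPa, ρ = 8950 kg/m³
  aluminum alloy: M = 124 kN·m/kg
  stainless steel: M = 65.8 kN·m/kg
  tungsten: M = 36.5 kN·m/kg
  copper: M = 29.1 kN·m/kg
  borosilicate glass: M = 20.4 kN·m/kg
  brass: M = 17.5 kN·m/kg
Aluminum alloy has the largest M.

aluminum alloy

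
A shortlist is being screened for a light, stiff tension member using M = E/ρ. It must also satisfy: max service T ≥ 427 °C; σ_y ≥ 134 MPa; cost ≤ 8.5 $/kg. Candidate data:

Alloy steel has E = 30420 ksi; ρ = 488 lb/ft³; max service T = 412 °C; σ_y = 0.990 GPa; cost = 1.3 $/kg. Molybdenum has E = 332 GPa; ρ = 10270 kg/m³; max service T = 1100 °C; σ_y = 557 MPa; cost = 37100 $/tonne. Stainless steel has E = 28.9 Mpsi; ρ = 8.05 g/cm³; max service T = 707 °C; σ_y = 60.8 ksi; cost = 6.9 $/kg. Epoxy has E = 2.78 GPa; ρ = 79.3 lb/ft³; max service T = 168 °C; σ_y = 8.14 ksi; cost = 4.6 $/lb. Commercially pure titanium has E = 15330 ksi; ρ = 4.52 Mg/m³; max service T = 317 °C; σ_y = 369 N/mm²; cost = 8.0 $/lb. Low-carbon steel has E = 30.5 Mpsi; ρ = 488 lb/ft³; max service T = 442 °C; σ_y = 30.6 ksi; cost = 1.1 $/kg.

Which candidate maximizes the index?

Screen on constraints: max service T ≥ 427 °C; σ_y ≥ 134 MPa; cost ≤ 8.5 $/kg. Survivors: stainless steel, low-carbon steel.
Convert each candidate to consistent units, then evaluate M:
  stainless steel: E = 199.3 GPa, ρ = 8050 kg/m³
  low-carbon steel: E = 210.3 GPa, ρ = 7817 kg/m³
  low-carbon steel: M = 26.9 MN·m/kg
  stainless steel: M = 24.8 MN·m/kg
Highest index: low-carbon steel.

low-carbon steel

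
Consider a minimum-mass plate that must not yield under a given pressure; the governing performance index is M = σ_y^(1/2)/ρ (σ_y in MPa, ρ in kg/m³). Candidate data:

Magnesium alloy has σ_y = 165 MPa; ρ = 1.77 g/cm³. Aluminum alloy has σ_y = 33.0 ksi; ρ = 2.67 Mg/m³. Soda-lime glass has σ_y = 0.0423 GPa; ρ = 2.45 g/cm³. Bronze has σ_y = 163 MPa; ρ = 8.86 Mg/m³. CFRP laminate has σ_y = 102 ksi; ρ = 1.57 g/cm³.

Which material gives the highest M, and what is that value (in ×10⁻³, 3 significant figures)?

CFRP laminate, M = 16.9×10⁻³

Putting every candidate on a common basis:
  magnesium alloy: σ_y = 165.0 MPa, ρ = 1770 kg/m³
  aluminum alloy: σ_y = 227.5 MPa, ρ = 2670 kg/m³
  soda-lime glass: σ_y = 42.30 MPa, ρ = 2450 kg/m³
  bronze: σ_y = 163.0 MPa, ρ = 8860 kg/m³
  CFRP laminate: σ_y = 703.3 MPa, ρ = 1570 kg/m³
  CFRP laminate: M = 16.9×10⁻³
  magnesium alloy: M = 7.26×10⁻³
  aluminum alloy: M = 5.65×10⁻³
  soda-lime glass: M = 2.65×10⁻³
  bronze: M = 1.44×10⁻³
CFRP laminate ranks first.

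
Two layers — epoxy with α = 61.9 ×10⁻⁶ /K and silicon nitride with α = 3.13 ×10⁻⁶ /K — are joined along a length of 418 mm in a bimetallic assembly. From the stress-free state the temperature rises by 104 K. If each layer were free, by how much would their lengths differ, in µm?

2550 µm

Δα = |61.9 − 3.13|×10⁻⁶/K = 58.8×10⁻⁶/K.
ΔL_mismatch = Δα·L·ΔT = 58.8×10⁻⁶ × 418.0 mm × 104.0 K = 2550 µm.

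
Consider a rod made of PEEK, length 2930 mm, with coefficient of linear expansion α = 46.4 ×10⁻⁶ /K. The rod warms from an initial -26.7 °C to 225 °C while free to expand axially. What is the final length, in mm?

ΔT = 225 − (-26.7) = 251.7 K.
ΔL = α·L₀·ΔT = 46.4×10⁻⁶ × 2930 mm × 251.7 K = 34.2 mm.
L = L₀ + ΔL = 2930 + 34.2 = 2964.2 mm.

2964.2 mm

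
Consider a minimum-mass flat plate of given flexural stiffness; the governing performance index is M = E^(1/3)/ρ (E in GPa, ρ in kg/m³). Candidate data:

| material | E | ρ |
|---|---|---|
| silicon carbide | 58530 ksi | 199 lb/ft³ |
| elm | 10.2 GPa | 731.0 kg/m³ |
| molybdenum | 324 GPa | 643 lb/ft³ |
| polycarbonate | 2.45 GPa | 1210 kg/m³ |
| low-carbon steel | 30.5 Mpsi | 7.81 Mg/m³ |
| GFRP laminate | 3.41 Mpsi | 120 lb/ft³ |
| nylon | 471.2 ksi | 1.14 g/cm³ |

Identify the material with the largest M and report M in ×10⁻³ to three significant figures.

In SI units:
  silicon carbide: E = 403.6 GPa, ρ = 3188 kg/m³
  elm: E = 10.20 GPa, ρ = 731.0 kg/m³
  molybdenum: E = 324.0 GPa, ρ = 10300 kg/m³
  polycarbonate: E = 2.450 GPa, ρ = 1210 kg/m³
  low-carbon steel: E = 210.3 GPa, ρ = 7810 kg/m³
  GFRP laminate: E = 23.51 GPa, ρ = 1922 kg/m³
  nylon: E = 3.249 GPa, ρ = 1140 kg/m³
  elm: M = 2.97×10⁻³
  silicon carbide: M = 2.32×10⁻³
  GFRP laminate: M = 1.49×10⁻³
  nylon: M = 1.30×10⁻³
  polycarbonate: M = 1.11×10⁻³
  low-carbon steel: M = 0.761×10⁻³
  molybdenum: M = 0.667×10⁻³
Highest index: elm.

elm, M = 2.97×10⁻³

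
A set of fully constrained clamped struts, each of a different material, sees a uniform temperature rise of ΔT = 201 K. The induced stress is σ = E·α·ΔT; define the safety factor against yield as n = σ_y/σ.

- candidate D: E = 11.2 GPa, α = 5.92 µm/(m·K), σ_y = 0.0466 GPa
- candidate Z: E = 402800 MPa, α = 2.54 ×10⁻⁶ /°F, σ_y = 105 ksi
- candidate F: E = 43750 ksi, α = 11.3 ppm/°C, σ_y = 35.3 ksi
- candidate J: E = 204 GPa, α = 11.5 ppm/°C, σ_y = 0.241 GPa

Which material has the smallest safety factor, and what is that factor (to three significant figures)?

Per material, after unit conversion:
  candidate D: E = 11.20, α = 5.92, σ_y = 46.60 → σ = 13.3 MPa, n = 3.50
  candidate Z: E = 402.8, α = 4.57, σ_y = 723.9 → σ = 370 MPa, n = 1.96
  candidate F: E = 301.6, α = 11.3, σ_y = 243.4 → σ = 685 MPa, n = 0.355
  candidate J: E = 204.0, α = 11.5, σ_y = 241.0 → σ = 472 MPa, n = 0.511
Candidate F has the lowest safety factor, n = 0.355.

candidate F, n = 0.355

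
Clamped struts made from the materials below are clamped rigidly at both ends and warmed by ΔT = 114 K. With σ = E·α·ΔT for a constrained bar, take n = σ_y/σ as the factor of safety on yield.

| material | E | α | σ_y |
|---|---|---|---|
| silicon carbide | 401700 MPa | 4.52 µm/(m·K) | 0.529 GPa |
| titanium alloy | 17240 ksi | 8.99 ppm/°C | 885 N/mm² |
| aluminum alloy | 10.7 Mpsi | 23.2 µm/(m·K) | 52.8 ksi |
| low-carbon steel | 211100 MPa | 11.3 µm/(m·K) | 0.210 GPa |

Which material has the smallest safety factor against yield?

In consistent units (E in GPa, α in ×10⁻⁶/K, σ_y in MPa):
  silicon carbide: E = 401.7, α = 4.52, σ_y = 529.0 → σ = 207 MPa, n = 2.56
  titanium alloy: E = 118.9, α = 8.99, σ_y = 885.0 → σ = 122 MPa, n = 7.26
  aluminum alloy: E = 73.77, α = 23.2, σ_y = 364.0 → σ = 195 MPa, n = 1.87
  low-carbon steel: E = 211.1, α = 11.3, σ_y = 210.0 → σ = 272 MPa, n = 0.772
Low-carbon steel has the lowest safety factor, n = 0.772.

low-carbon steel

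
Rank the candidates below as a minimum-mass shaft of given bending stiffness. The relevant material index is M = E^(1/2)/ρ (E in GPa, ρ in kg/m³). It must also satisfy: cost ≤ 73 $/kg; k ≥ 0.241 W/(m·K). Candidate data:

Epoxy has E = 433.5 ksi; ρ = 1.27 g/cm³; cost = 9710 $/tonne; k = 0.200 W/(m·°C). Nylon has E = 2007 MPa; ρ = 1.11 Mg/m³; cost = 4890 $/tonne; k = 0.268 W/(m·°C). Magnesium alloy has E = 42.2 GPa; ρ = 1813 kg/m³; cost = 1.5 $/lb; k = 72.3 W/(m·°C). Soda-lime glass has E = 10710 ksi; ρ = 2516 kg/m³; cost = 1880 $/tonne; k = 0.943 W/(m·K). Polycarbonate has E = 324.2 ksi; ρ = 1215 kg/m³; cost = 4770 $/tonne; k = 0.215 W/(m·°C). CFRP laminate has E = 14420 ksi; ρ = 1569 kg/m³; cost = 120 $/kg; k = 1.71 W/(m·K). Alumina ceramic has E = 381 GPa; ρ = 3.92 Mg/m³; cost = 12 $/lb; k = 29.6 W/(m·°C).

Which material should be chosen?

Screen on constraints: cost ≤ 73 $/kg; k ≥ 0.241 W/(m·K). Survivors: nylon, magnesium alloy, soda-lime glass, alumina ceramic.
Convert each candidate to consistent units, then evaluate M:
  nylon: E = 2.007 GPa, ρ = 1110 kg/m³
  magnesium alloy: E = 42.20 GPa, ρ = 1813 kg/m³
  soda-lime glass: E = 73.84 GPa, ρ = 2516 kg/m³
  alumina ceramic: E = 381.0 GPa, ρ = 3920 kg/m³
  alumina ceramic: M = 4.98×10⁻³
  magnesium alloy: M = 3.58×10⁻³
  soda-lime glass: M = 3.42×10⁻³
  nylon: M = 1.28×10⁻³
Highest index: alumina ceramic.

alumina ceramic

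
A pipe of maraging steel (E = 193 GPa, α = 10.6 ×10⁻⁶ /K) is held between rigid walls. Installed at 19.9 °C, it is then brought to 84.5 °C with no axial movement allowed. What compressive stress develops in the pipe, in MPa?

ΔT = 64.60 K. Constrained thermal stress σ = E·α·ΔT = 193.0×10³ MPa × 10.6×10⁻⁶ × 64.60 = 132 MPa (compressive).

132 MPa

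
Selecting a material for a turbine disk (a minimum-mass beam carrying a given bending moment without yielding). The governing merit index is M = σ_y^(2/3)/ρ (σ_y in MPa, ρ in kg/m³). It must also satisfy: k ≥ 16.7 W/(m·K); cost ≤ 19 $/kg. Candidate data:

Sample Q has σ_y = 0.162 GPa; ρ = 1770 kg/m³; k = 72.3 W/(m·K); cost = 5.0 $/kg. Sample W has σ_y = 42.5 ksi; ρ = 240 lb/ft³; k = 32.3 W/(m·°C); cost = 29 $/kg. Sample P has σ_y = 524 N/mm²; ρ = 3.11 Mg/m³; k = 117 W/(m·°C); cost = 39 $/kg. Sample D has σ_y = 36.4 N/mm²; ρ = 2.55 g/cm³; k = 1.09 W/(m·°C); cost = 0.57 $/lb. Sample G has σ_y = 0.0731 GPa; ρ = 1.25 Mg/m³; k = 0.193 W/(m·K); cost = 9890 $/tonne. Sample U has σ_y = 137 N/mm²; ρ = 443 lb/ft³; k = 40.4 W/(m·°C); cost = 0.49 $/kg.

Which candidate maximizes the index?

Screen on constraints: k ≥ 16.7 W/(m·K); cost ≤ 19 $/kg. Survivors: sample Q, sample U.
After converting to SI:
  sample Q: σ_y = 162.0 MPa, ρ = 1770 kg/m³
  sample U: σ_y = 137.0 MPa, ρ = 7096 kg/m³
  sample Q: M = 16.8×10⁻³
  sample U: M = 3.75×10⁻³
Sample Q has the largest M.

sample Q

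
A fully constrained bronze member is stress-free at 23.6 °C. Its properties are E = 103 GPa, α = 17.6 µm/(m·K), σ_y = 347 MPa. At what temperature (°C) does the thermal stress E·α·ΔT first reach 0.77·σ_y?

E·α·ΔT = 267.2 MPa ⇒ ΔT = 267.2 / (103.0×10³ × 17.6×10⁻⁶) = 147.4 K.
T = 23.6 + 147.4 = 171.0 °C.

171 °C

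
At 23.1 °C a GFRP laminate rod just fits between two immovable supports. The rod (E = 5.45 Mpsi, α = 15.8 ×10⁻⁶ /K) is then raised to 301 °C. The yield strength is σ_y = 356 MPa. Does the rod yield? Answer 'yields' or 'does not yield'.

E = 5.45 Mpsi = 37.58 GPa.
ΔT = 277.9 K. Constrained thermal stress σ = E·α·ΔT = 37.58×10³ MPa × 15.8×10⁻⁶ × 277.9 = 165 MPa (compressive).
Compare to σ_y = 356 MPa: σ < σ_y, so it does not yield.

does not yield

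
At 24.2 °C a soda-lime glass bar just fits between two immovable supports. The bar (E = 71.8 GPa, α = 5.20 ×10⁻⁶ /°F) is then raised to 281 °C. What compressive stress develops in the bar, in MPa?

α = 5.20×10⁻⁶/°F × 9/5 = 9.36×10⁻⁶/K.
ΔT = 256.8 K. Constrained thermal stress σ = E·α·ΔT = 71.80×10³ MPa × 9.36×10⁻⁶ × 256.8 = 173 MPa (compressive).

173 MPa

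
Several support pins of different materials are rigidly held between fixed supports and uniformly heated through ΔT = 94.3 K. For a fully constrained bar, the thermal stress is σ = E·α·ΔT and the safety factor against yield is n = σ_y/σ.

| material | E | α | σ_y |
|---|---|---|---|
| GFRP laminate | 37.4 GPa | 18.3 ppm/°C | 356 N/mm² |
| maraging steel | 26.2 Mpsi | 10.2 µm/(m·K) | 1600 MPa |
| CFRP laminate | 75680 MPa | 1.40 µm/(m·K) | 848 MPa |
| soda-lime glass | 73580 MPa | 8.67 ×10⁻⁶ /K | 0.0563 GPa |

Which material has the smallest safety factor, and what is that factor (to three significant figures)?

In consistent units (E in GPa, α in ×10⁻⁶/K, σ_y in MPa):
  GFRP laminate: E = 37.40, α = 18.3, σ_y = 356.0 → σ = 64.5 MPa, n = 5.52
  maraging steel: E = 180.6, α = 10.2, σ_y = 1600 → σ = 174 MPa, n = 9.21
  CFRP laminate: E = 75.68, α = 1.40, σ_y = 848.0 → σ = 9.99 MPa, n = 84.9
  soda-lime glass: E = 73.58, α = 8.67, σ_y = 56.30 → σ = 60.2 MPa, n = 0.936
Soda-lime glass has the lowest safety factor, n = 0.936.

soda-lime glass, n = 0.936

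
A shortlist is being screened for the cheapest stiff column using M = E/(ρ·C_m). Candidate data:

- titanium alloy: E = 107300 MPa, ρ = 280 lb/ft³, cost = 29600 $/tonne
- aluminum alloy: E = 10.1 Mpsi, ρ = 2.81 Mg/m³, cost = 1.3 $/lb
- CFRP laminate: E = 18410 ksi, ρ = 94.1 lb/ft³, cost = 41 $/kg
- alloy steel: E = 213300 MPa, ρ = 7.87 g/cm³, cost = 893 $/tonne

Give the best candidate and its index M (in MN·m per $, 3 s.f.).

Convert each candidate to consistent units, then evaluate M:
  titanium alloy: E = 107.3 GPa, ρ = 4485 kg/m³, cost = 29.60 $/kg
  aluminum alloy: E = 69.64 GPa, ρ = 2810 kg/m³, cost = 2.866 $/kg
  CFRP laminate: E = 126.9 GPa, ρ = 1507 kg/m³, cost = 41.00 $/kg
  alloy steel: E = 213.3 GPa, ρ = 7870 kg/m³, cost = 0.8930 $/kg
  alloy steel: M = 30.4 MN·m per $
  aluminum alloy: M = 8.65 MN·m per $
  CFRP laminate: M = 2.05 MN·m per $
  titanium alloy: M = 0.808 MN·m per $
Alloy steel has the largest M.

alloy steel, M = 30.4 MN·m per $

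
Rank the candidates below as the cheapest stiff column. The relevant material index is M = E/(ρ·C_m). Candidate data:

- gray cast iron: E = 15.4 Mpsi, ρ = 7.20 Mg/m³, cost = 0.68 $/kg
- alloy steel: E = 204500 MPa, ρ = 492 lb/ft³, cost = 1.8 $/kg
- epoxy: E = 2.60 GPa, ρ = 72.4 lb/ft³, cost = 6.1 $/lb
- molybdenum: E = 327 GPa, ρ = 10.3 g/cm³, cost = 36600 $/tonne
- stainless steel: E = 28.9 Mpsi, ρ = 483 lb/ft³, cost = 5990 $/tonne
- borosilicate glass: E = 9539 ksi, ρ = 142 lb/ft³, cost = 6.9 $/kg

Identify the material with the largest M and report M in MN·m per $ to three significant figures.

Convert each candidate to consistent units, then evaluate M:
  gray cast iron: E = 106.2 GPa, ρ = 7200 kg/m³, cost = 0.6800 $/kg
  alloy steel: E = 204.5 GPa, ρ = 7881 kg/m³, cost = 1.800 $/kg
  epoxy: E = 2.600 GPa, ρ = 1160 kg/m³, cost = 13.45 $/kg
  molybdenum: E = 327.0 GPa, ρ = 10300 kg/m³, cost = 36.60 $/kg
  stainless steel: E = 199.3 GPa, ρ = 7737 kg/m³, cost = 5.990 $/kg
  borosilicate glass: E = 65.77 GPa, ρ = 2275 kg/m³, cost = 6.900 $/kg
  gray cast iron: M = 21.7 MN·m per $
  alloy steel: M = 14.4 MN·m per $
  stainless steel: M = 4.30 MN·m per $
  borosilicate glass: M = 4.19 MN·m per $
  molybdenum: M = 0.867 MN·m per $
  epoxy: M = 0.167 MN·m per $
Gray cast iron has the largest M.

gray cast iron, M = 21.7 MN·m per $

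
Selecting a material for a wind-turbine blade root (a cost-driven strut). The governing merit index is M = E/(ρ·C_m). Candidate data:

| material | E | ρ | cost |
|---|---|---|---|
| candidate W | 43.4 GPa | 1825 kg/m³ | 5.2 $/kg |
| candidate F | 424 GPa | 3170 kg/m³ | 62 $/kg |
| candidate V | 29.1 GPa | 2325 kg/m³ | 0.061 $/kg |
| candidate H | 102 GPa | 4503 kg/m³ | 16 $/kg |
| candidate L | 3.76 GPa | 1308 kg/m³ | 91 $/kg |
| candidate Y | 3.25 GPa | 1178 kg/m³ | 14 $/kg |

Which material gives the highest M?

Evaluate M for each candidate:
  candidate V: M = 205 MN·m per $
  candidate W: M = 4.57 MN·m per $
  candidate F: M = 2.16 MN·m per $
  candidate H: M = 1.42 MN·m per $
  candidate Y: M = 0.197 MN·m per $
  candidate L: M = 0.0316 MN·m per $
Candidate V ranks first.

candidate V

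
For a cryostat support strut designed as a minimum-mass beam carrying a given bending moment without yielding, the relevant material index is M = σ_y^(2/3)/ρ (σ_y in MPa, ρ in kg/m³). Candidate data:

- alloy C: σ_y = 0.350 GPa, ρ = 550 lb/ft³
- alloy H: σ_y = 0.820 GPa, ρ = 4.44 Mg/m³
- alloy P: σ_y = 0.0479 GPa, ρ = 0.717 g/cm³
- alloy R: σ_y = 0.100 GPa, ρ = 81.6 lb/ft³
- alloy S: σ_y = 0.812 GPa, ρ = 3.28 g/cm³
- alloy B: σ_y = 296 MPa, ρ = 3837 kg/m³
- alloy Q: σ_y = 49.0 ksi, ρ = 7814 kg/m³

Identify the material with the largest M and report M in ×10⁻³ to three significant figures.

alloy S, M = 26.5×10⁻³

Normalizing units and computing the index:
  alloy C: σ_y = 350.0 MPa, ρ = 8810 kg/m³
  alloy H: σ_y = 820.0 MPa, ρ = 4440 kg/m³
  alloy P: σ_y = 47.90 MPa, ρ = 717.0 kg/m³
  alloy R: σ_y = 100.0 MPa, ρ = 1307 kg/m³
  alloy S: σ_y = 812.0 MPa, ρ = 3280 kg/m³
  alloy B: σ_y = 296.0 MPa, ρ = 3837 kg/m³
  alloy Q: σ_y = 337.8 MPa, ρ = 7814 kg/m³
  alloy S: M = 26.5×10⁻³
  alloy H: M = 19.7×10⁻³
  alloy P: M = 18.4×10⁻³
  alloy R: M = 16.5×10⁻³
  alloy B: M = 11.6×10⁻³
  alloy Q: M = 6.21×10⁻³
  alloy C: M = 5.64×10⁻³
Alloy S has the largest M.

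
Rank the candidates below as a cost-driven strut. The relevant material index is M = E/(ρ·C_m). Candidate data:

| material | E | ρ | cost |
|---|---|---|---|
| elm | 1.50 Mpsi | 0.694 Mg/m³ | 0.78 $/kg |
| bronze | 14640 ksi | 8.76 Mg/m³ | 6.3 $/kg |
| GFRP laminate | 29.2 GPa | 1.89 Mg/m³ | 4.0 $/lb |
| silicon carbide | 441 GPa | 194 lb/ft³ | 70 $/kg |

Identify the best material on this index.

Convert each candidate to consistent units, then evaluate M:
  elm: E = 10.34 GPa, ρ = 694.0 kg/m³, cost = 0.7800 $/kg
  bronze: E = 100.9 GPa, ρ = 8760 kg/m³, cost = 6.300 $/kg
  GFRP laminate: E = 29.20 GPa, ρ = 1890 kg/m³, cost = 8.818 $/kg
  silicon carbide: E = 441.0 GPa, ρ = 3108 kg/m³, cost = 70.00 $/kg
  elm: M = 19.1 MN·m per $
  silicon carbide: M = 2.03 MN·m per $
  bronze: M = 1.83 MN·m per $
  GFRP laminate: M = 1.75 MN·m per $
Elm ranks first.

elm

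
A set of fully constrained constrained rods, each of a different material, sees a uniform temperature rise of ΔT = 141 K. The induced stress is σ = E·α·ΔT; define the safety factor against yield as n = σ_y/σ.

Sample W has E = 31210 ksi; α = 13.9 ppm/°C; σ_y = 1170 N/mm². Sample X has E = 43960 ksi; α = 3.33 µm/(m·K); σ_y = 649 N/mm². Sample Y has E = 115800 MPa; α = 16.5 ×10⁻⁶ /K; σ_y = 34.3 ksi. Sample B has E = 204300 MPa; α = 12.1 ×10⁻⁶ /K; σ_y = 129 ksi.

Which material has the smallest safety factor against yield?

sample Y

Converting E to GPa, α to ×10⁻⁶/K, σ_y to MPa, then σ and n for each:
  sample W: E = 215.2, α = 13.9, σ_y = 1170 → σ = 422 MPa, n = 2.77
  sample X: E = 303.1, α = 3.33, σ_y = 649.0 → σ = 142 MPa, n = 4.56
  sample Y: E = 115.8, α = 16.5, σ_y = 236.5 → σ = 269 MPa, n = 0.878
  sample B: E = 204.3, α = 12.1, σ_y = 889.4 → σ = 349 MPa, n = 2.55
Smallest n: sample Y with n = 0.878.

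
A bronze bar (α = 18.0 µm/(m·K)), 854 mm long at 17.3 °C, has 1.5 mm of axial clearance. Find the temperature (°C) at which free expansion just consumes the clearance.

115 °C

α·L₀·ΔT = 1.5 mm ⇒ ΔT = 1.5 / (18.0×10⁻⁶ × 854.0) = 97.58 K.
T = 17.3 + 97.58 = 114.9 °C.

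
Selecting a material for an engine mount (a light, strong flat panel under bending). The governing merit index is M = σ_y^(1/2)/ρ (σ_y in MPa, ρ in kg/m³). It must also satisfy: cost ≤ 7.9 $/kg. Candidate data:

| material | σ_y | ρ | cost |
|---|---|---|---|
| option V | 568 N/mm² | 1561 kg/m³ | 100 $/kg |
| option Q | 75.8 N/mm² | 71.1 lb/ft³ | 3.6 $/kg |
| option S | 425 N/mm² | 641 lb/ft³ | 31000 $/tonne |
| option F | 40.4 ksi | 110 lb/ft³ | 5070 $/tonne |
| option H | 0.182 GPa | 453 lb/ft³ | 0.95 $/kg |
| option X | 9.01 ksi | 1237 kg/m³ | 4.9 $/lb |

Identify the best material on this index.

option F

Screen on constraints: cost ≤ 7.9 $/kg. Survivors: option Q, option F, option H.
After converting to SI:
  option Q: σ_y = 75.80 MPa, ρ = 1139 kg/m³
  option F: σ_y = 278.5 MPa, ρ = 1762 kg/m³
  option H: σ_y = 182.0 MPa, ρ = 7256 kg/m³
  option F: M = 9.47×10⁻³
  option Q: M = 7.64×10⁻³
  option H: M = 1.86×10⁻³
Option F ranks first.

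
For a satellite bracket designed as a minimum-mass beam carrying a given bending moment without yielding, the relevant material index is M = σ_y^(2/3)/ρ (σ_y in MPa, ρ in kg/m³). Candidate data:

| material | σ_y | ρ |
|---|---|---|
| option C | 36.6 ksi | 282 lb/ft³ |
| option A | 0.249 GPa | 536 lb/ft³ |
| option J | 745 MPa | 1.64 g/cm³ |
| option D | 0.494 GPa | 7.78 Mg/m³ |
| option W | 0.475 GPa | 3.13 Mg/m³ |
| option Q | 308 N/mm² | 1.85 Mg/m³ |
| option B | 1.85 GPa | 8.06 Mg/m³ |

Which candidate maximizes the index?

Putting every candidate on a common basis:
  option C: σ_y = 252.3 MPa, ρ = 4517 kg/m³
  option A: σ_y = 249.0 MPa, ρ = 8586 kg/m³
  option J: σ_y = 745.0 MPa, ρ = 1640 kg/m³
  option D: σ_y = 494.0 MPa, ρ = 7780 kg/m³
  option W: σ_y = 475.0 MPa, ρ = 3130 kg/m³
  option Q: σ_y = 308.0 MPa, ρ = 1850 kg/m³
  option B: σ_y = 1850 MPa, ρ = 8060 kg/m³
  option J: M = 50.1×10⁻³
  option Q: M = 24.7×10⁻³
  option W: M = 19.4×10⁻³
  option B: M = 18.7×10⁻³
  option C: M = 8.84×10⁻³
  option D: M = 8.03×10⁻³
  option A: M = 4.61×10⁻³
Highest index: option J.

option J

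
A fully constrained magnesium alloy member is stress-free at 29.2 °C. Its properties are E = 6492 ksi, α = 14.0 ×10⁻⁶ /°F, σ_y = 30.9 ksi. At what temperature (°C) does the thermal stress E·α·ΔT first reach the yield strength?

218 °C

E = 6492 ksi = 44.76 GPa.
α = 14.0×10⁻⁶/°F × 9/5 = 25.2×10⁻⁶/K.
σ_y = 30.9 ksi = 213.0 MPa.
E·α·ΔT = 213.0 MPa ⇒ ΔT = 213.0 / (44.76×10³ × 25.2×10⁻⁶) = 188.9 K.
T = 29.2 + 188.9 = 218.1 °C.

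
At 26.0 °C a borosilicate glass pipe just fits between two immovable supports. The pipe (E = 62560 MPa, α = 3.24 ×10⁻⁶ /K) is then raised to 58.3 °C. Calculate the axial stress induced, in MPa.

6.55 MPa

E = 62560 MPa = 62.56 GPa.
ΔT = 32.30 K. Constrained thermal stress σ = E·α·ΔT = 62.56×10³ MPa × 3.24×10⁻⁶ × 32.30 = 6.55 MPa (compressive).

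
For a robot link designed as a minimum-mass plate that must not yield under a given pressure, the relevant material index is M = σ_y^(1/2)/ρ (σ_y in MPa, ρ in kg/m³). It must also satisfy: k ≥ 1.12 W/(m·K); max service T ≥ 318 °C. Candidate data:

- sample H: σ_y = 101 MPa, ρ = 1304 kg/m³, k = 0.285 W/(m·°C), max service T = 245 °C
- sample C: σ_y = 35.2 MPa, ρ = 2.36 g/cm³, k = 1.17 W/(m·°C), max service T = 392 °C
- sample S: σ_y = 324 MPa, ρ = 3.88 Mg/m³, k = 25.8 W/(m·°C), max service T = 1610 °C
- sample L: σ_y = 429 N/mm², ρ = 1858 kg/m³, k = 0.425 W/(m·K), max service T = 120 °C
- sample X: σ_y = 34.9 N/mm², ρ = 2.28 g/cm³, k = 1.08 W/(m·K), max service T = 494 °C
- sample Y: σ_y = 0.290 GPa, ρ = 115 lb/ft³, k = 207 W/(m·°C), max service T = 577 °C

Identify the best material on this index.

Screen on constraints: k ≥ 1.12 W/(m·K); max service T ≥ 318 °C. Survivors: sample C, sample S, sample Y.
Convert each candidate to consistent units, then evaluate M:
  sample C: σ_y = 35.20 MPa, ρ = 2360 kg/m³
  sample S: σ_y = 324.0 MPa, ρ = 3880 kg/m³
  sample Y: σ_y = 290.0 MPa, ρ = 1842 kg/m³
  sample Y: M = 9.24×10⁻³
  sample S: M = 4.64×10⁻³
  sample C: M = 2.51×10⁻³
Sample Y has the largest M.

sample Y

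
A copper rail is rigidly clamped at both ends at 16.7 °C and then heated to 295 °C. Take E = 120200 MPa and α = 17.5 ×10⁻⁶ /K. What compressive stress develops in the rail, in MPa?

E = 120200 MPa = 120.2 GPa.
ΔT = 278.3 K. Constrained thermal stress σ = E·α·ΔT = 120.2×10³ MPa × 17.5×10⁻⁶ × 278.3 = 585 MPa (compressive).

585 MPa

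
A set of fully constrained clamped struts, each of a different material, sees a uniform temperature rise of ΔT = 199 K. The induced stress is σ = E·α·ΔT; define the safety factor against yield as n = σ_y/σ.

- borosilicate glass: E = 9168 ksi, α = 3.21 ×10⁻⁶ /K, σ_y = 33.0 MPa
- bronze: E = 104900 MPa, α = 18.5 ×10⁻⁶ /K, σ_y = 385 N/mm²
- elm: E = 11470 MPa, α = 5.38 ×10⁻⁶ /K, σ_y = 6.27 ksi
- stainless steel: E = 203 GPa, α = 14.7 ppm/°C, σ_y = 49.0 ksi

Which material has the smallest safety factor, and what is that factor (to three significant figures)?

In consistent units (E in GPa, α in ×10⁻⁶/K, σ_y in MPa):
  borosilicate glass: E = 63.21, α = 3.21, σ_y = 33.00 → σ = 40.4 MPa, n = 0.817
  bronze: E = 104.9, α = 18.5, σ_y = 385.0 → σ = 386 MPa, n = 0.997
  elm: E = 11.47, α = 5.38, σ_y = 43.23 → σ = 12.3 MPa, n = 3.52
  stainless steel: E = 203.0, α = 14.7, σ_y = 337.8 → σ = 594 MPa, n = 0.569
Stainless steel has the lowest safety factor, n = 0.569.

stainless steel, n = 0.569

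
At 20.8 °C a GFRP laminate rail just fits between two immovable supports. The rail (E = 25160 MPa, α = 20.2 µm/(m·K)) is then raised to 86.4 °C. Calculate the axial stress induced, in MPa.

E = 25160 MPa = 25.16 GPa.
ΔT = 65.60 K. Constrained thermal stress σ = E·α·ΔT = 25.16×10³ MPa × 20.2×10⁻⁶ × 65.60 = 33.3 MPa (compressive).

33.3 MPa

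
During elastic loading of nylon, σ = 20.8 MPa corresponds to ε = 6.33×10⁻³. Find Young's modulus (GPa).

3.29 GPa

E = σ/ε = 20.8 MPa / 6.33×10⁻³ = 3286 MPa = 3.29 GPa.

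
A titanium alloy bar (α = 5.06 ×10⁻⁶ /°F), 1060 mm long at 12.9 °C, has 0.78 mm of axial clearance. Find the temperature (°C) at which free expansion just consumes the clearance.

93.7 °C

α = 5.06×10⁻⁶/°F × 9/5 = 9.11×10⁻⁶/K.
α·L₀·ΔT = 0.78 mm ⇒ ΔT = 0.78 / (9.11×10⁻⁶ × 1060.0) = 80.79 K.
T = 12.9 + 80.79 = 93.69 °C.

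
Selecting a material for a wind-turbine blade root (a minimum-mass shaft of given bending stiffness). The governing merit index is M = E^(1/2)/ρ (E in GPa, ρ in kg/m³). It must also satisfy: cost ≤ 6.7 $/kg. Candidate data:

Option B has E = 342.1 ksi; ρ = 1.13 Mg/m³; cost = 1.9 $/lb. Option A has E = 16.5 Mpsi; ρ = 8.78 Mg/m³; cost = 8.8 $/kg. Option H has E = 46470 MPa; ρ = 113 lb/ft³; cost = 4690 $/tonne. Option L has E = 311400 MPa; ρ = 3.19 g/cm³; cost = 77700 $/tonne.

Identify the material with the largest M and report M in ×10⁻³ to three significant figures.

option H, M = 3.77×10⁻³

Screen on constraints: cost ≤ 6.7 $/kg. Survivors: option B, option H.
Putting every candidate on a common basis:
  option B: E = 2.359 GPa, ρ = 1130 kg/m³
  option H: E = 46.47 GPa, ρ = 1810 kg/m³
  option H: M = 3.77×10⁻³
  option B: M = 1.36×10⁻³
Highest index: option H.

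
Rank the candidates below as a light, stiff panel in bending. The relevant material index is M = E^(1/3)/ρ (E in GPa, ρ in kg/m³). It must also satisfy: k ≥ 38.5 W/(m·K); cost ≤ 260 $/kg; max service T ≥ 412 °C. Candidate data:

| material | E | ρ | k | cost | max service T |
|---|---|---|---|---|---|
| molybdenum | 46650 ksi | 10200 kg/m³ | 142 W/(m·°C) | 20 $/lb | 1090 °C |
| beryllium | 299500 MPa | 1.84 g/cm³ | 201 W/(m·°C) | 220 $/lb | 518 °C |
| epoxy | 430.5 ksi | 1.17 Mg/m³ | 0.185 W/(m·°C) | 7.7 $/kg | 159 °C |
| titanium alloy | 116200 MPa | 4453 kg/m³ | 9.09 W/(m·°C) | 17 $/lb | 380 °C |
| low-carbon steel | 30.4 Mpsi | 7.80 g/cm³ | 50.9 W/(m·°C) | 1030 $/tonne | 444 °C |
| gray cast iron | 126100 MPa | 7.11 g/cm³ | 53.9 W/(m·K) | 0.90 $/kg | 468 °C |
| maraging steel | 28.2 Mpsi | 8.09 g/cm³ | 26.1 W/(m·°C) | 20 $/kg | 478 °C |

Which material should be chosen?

low-carbon steel

Screen on constraints: k ≥ 38.5 W/(m·K); cost ≤ 260 $/kg; max service T ≥ 412 °C. Survivors: molybdenum, low-carbon steel, gray cast iron.
After converting to SI:
  molybdenum: E = 321.6 GPa, ρ = 10200 kg/m³
  low-carbon steel: E = 209.6 GPa, ρ = 7800 kg/m³
  gray cast iron: E = 126.1 GPa, ρ = 7110 kg/m³
  low-carbon steel: M = 0.762×10⁻³
  gray cast iron: M = 0.705×10⁻³
  molybdenum: M = 0.672×10⁻³
Low-carbon steel ranks first.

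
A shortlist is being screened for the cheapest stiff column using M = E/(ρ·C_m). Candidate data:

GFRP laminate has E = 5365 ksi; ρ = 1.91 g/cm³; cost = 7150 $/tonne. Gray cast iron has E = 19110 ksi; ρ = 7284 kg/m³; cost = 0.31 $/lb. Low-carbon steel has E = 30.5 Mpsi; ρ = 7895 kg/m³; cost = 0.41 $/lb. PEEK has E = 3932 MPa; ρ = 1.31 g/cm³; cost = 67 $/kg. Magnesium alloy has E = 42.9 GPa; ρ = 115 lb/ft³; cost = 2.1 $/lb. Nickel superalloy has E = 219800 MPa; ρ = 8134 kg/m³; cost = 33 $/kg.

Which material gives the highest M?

Normalizing units and computing the index:
  GFRP laminate: E = 36.99 GPa, ρ = 1910 kg/m³, cost = 7.150 $/kg
  gray cast iron: E = 131.8 GPa, ρ = 7284 kg/m³, cost = 0.6834 $/kg
  low-carbon steel: E = 210.3 GPa, ρ = 7895 kg/m³, cost = 0.9039 $/kg
  PEEK: E = 3.932 GPa, ρ = 1310 kg/m³, cost = 67.00 $/kg
  magnesium alloy: E = 42.90 GPa, ρ = 1842 kg/m³, cost = 4.630 $/kg
  nickel superalloy: E = 219.8 GPa, ρ = 8134 kg/m³, cost = 33.00 $/kg
  low-carbon steel: M = 29.5 MN·m per $
  gray cast iron: M = 26.5 MN·m per $
  magnesium alloy: M = 5.03 MN·m per $
  GFRP laminate: M = 2.71 MN·m per $
  nickel superalloy: M = 0.819 MN·m per $
  PEEK: M = 0.0448 MN·m per $
Low-carbon steel has the largest M.

low-carbon steel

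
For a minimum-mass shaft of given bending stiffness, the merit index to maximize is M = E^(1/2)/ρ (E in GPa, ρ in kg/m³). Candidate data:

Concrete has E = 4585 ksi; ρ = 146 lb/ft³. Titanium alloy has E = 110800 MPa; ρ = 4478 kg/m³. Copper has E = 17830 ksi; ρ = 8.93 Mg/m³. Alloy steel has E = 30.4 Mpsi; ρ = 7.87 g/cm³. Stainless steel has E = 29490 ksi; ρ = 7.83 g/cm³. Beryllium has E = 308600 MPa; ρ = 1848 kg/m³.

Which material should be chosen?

beryllium

In SI units:
  concrete: E = 31.61 GPa, ρ = 2339 kg/m³
  titanium alloy: E = 110.8 GPa, ρ = 4478 kg/m³
  copper: E = 122.9 GPa, ρ = 8930 kg/m³
  alloy steel: E = 209.6 GPa, ρ = 7870 kg/m³
  stainless steel: E = 203.3 GPa, ρ = 7830 kg/m³
  beryllium: E = 308.6 GPa, ρ = 1848 kg/m³
  beryllium: M = 9.51×10⁻³
  concrete: M = 2.40×10⁻³
  titanium alloy: M = 2.35×10⁻³
  alloy steel: M = 1.84×10⁻³
  stainless steel: M = 1.82×10⁻³
  copper: M = 1.24×10⁻³
Highest index: beryllium.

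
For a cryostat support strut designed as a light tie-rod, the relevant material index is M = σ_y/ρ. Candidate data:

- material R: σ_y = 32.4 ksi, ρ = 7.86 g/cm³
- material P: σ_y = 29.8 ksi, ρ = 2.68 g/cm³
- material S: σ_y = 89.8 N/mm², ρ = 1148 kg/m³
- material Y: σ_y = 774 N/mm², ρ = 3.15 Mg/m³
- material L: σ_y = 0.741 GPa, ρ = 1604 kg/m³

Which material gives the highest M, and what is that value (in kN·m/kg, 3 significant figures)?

In SI units:
  material R: σ_y = 223.4 MPa, ρ = 7860 kg/m³
  material P: σ_y = 205.5 MPa, ρ = 2680 kg/m³
  material S: σ_y = 89.80 MPa, ρ = 1148 kg/m³
  material Y: σ_y = 774.0 MPa, ρ = 3150 kg/m³
  material L: σ_y = 741.0 MPa, ρ = 1604 kg/m³
  material L: M = 462 kN·m/kg
  material Y: M = 246 kN·m/kg
  material S: M = 78.2 kN·m/kg
  material P: M = 76.7 kN·m/kg
  material R: M = 28.4 kN·m/kg
Material L ranks first.

material L, M = 462 kN·m/kg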